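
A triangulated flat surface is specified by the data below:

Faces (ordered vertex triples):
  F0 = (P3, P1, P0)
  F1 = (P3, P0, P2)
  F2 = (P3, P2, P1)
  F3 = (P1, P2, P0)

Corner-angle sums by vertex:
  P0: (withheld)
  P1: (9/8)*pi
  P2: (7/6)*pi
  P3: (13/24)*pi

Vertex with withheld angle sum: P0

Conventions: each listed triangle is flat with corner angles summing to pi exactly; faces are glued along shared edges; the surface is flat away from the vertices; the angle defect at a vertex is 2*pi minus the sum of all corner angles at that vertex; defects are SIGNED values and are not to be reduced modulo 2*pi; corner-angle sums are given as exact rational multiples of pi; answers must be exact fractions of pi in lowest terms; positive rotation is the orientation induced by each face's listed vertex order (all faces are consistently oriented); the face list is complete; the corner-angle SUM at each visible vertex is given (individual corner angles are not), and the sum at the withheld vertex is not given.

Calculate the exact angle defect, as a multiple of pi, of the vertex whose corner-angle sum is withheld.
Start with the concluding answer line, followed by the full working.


Answer: defect(P0) = (5/6)*pi

V = 4, E = 6, F = 4; chi = V - E + F = 2
Gauss-Bonnet: total defect = 2*pi*chi = 4*pi; visible defects sum to (19/6)*pi


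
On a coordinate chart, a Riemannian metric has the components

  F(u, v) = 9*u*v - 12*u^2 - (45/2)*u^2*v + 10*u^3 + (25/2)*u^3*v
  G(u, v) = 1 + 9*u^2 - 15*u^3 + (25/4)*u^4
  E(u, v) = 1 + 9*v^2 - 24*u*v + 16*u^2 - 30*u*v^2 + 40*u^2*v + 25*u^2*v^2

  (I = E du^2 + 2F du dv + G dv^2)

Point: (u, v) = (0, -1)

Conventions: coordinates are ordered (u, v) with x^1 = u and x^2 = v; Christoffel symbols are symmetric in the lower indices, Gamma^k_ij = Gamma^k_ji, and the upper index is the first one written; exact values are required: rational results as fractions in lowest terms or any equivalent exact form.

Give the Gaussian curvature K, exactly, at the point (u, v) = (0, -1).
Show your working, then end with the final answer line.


E = 10, F = 0, G = 1, EG - F^2 = 10 at the point
E_u = -6, E_v = -18, F_u = -9, F_v = 0, G_u = 0, G_v = 0
E_vv = 18, F_uv = 9, G_uu = 18
Brioschi: K = (det M1 - det M2) / (EG - F^2)^2 with the standard first/second-derivative matrices M1, M2.
M1 = [[-E_vv/2 + F_uv - G_uu/2, E_u/2, F_u - E_v/2], [F_v - G_u/2, E, F], [G_v/2, F, G]] = [[-9, -3, 0], [0, 10, 0], [0, 0, 1]]; det M1 = -90
M2 = [[0, E_v/2, G_u/2], [E_v/2, E, F], [G_u/2, F, G]] = [[0, -9, 0], [-9, 10, 0], [0, 0, 1]]; det M2 = -81
det M1 - det M2 = -9; K = -9 / (10)^2 = -9/100

Answer: K = -9/100


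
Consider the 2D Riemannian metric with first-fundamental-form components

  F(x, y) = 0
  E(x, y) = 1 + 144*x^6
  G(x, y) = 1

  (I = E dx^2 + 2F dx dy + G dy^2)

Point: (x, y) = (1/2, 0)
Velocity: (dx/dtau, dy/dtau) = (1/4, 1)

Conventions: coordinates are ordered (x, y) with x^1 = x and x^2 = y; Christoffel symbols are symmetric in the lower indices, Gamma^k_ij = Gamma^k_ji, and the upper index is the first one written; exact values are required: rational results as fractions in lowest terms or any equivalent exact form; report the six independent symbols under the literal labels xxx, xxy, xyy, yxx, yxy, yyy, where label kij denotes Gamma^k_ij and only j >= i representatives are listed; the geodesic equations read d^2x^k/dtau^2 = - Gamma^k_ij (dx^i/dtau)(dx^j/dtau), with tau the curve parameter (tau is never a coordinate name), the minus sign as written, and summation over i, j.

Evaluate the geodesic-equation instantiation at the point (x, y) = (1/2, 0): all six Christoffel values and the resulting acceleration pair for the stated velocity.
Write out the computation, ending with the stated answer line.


E = 13/4, F = 0, G = 1 at the point
E_x = 27, E_y = 0, F_x = 0, F_y = 0, G_x = 0, G_y = 0
EG - F^2 = 13/4;  g^inv = (4/13) * [[1, 0], [0, 13/4]]
first-kind symbols [ij,l] = (1/2)(d_i g_jl + d_j g_il - d_l g_ij): [xx,x] = E_x/2 = 27/2, [xx,y] = F_x - E_y/2 = 0, [xy,x] = E_y/2 = 0, [xy,y] = G_x/2 = 0, [yy,x] = F_y - G_x/2 = 0, [yy,y] = G_y/2 = 0
Gamma^x_ij = (G*[ij,x] - F*[ij,y])/(EG - F^2), Gamma^y_ij = (E*[ij,y] - F*[ij,x])/(EG - F^2)
Gamma_xxx = 54/13, Gamma_xxy = 0, Gamma_xyy = 0, Gamma_yxx = 0, Gamma_yxy = 0, Gamma_yyy = 0
d^2x/dtau^2 = -(Gamma_xxx*(1/4)^2 + 2*Gamma_xxy*(1/4)*(1) + Gamma_xyy*(1)^2) = -27/104
d^2y/dtau^2 = -(Gamma_yxx*(1/4)^2 + 2*Gamma_yxy*(1/4)*(1) + Gamma_yyy*(1)^2) = 0

Answer: Gamma_xxx = 54/13, Gamma_xxy = 0, Gamma_xyy = 0, Gamma_yxx = 0, Gamma_yxy = 0, Gamma_yyy = 0; accelerations (d^2x/dtau^2, d^2y/dtau^2) = (-27/104, 0)


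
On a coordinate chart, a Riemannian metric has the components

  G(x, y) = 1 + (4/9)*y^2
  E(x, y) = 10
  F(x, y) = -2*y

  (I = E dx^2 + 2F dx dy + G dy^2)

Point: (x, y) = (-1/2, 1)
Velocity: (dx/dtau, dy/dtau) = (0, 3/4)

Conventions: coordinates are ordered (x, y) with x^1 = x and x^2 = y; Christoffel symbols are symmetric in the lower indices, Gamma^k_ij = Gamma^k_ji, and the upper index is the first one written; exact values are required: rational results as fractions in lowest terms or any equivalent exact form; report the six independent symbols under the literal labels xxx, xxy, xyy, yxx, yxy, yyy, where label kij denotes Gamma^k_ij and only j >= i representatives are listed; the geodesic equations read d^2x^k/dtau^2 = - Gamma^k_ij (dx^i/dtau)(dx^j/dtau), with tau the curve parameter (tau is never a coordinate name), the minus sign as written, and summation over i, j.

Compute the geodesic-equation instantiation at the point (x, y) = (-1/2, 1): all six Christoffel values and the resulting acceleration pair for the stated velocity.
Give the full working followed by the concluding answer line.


E = 10, F = -2, G = 13/9 at the point
E_x = 0, E_y = 0, F_x = 0, F_y = -2, G_x = 0, G_y = 8/9
EG - F^2 = 94/9;  g^inv = (9/94) * [[13/9, 2], [2, 10]]
first-kind symbols [ij,l] = (1/2)(d_i g_jl + d_j g_il - d_l g_ij): [xx,x] = E_x/2 = 0, [xx,y] = F_x - E_y/2 = 0, [xy,x] = E_y/2 = 0, [xy,y] = G_x/2 = 0, [yy,x] = F_y - G_x/2 = -2, [yy,y] = G_y/2 = 4/9
Gamma^x_ij = (G*[ij,x] - F*[ij,y])/(EG - F^2), Gamma^y_ij = (E*[ij,y] - F*[ij,x])/(EG - F^2)
Gamma_xxx = 0, Gamma_xxy = 0, Gamma_xyy = -9/47, Gamma_yxx = 0, Gamma_yxy = 0, Gamma_yyy = 2/47
d^2x/dtau^2 = -(Gamma_xxx*(0)^2 + 2*Gamma_xxy*(0)*(3/4) + Gamma_xyy*(3/4)^2) = 81/752
d^2y/dtau^2 = -(Gamma_yxx*(0)^2 + 2*Gamma_yxy*(0)*(3/4) + Gamma_yyy*(3/4)^2) = -9/376

Answer: Gamma_xxx = 0, Gamma_xxy = 0, Gamma_xyy = -9/47, Gamma_yxx = 0, Gamma_yxy = 0, Gamma_yyy = 2/47; accelerations (d^2x/dtau^2, d^2y/dtau^2) = (81/752, -9/376)


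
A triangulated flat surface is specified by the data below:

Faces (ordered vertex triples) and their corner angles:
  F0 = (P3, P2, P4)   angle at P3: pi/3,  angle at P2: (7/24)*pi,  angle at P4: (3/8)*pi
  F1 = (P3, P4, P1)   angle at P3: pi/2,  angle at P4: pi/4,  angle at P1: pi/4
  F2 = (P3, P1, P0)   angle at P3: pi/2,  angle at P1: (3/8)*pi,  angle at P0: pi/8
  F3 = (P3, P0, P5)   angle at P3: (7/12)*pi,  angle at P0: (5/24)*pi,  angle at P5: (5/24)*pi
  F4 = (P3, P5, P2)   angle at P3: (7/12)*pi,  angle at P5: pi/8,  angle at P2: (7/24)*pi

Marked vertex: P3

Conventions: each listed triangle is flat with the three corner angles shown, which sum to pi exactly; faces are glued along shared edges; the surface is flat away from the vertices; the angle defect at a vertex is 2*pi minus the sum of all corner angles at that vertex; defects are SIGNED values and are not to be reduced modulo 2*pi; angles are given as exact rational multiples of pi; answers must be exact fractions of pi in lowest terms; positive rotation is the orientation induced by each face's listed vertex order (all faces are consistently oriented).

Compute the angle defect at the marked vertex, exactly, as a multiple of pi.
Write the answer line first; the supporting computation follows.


Answer: defect(P3) = -pi/2

Sum of corner angles at P3: (5/2)*pi
defect = 2*pi - (5/2)*pi


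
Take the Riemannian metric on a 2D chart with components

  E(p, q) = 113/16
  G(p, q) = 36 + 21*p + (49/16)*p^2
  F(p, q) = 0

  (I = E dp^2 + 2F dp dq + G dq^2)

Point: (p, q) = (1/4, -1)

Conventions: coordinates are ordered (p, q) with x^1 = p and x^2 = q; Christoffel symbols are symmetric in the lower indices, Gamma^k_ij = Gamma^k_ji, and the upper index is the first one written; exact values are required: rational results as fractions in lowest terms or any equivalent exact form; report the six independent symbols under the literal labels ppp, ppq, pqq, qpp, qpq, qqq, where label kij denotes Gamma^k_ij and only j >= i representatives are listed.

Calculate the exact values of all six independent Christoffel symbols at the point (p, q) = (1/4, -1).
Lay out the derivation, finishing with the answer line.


E = 113/16, F = 0, G = 10609/256 at the point
E_p = 0, E_q = 0, F_p = 0, F_q = 0, G_p = 721/32, G_q = 0
EG - F^2 = 1198817/4096;  g^inv = (4096/1198817) * [[10609/256, 0], [0, 113/16]]
first-kind symbols [ij,l] = (1/2)(d_i g_jl + d_j g_il - d_l g_ij): [pp,p] = E_p/2 = 0, [pp,q] = F_p - E_q/2 = 0, [pq,p] = E_q/2 = 0, [pq,q] = G_p/2 = 721/64, [qq,p] = F_q - G_p/2 = -721/64, [qq,q] = G_q/2 = 0
Gamma^p_ij = (G*[ij,p] - F*[ij,q])/(EG - F^2), Gamma^q_ij = (E*[ij,q] - F*[ij,p])/(EG - F^2)

Answer: Gamma_ppp = 0, Gamma_ppq = 0, Gamma_pqq = -721/452, Gamma_qpp = 0, Gamma_qpq = 28/103, Gamma_qqq = 0


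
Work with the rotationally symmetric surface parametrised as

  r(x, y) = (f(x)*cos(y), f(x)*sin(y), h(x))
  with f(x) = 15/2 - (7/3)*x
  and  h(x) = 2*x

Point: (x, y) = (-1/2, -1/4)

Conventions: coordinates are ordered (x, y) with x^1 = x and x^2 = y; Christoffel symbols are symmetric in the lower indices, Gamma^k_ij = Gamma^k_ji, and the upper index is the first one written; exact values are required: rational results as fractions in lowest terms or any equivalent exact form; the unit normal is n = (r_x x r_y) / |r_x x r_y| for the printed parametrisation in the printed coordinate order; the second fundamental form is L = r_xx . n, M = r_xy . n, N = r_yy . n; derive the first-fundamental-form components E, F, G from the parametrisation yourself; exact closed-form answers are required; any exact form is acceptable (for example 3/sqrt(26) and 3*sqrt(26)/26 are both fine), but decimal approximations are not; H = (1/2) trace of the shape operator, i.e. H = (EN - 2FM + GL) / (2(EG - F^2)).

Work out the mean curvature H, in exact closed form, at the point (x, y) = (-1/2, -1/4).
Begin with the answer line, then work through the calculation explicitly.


Answer: H = 9*sqrt(85)/2210

f = 26/3, f' = -7/3, f'' = 0, h' = 2, h'' = 0
E = 85/9, F = 0, G = 676/9; answer radicand W^2 = 85/9
unnormalised second-form numerators: l = 0, m = 0, n = 52/3; L = l/sqrt(85/9), and similarly M = m/sqrt(W^2), N = n/sqrt(W^2)
H = (E*n - 2*F*m + G*l) / (2*(EG - F^2)*sqrt(W^2)); E*n - 2*F*m + G*l = 4420/27, EG - F^2 = 57460/81, so H = (3/26)/sqrt(85/9)


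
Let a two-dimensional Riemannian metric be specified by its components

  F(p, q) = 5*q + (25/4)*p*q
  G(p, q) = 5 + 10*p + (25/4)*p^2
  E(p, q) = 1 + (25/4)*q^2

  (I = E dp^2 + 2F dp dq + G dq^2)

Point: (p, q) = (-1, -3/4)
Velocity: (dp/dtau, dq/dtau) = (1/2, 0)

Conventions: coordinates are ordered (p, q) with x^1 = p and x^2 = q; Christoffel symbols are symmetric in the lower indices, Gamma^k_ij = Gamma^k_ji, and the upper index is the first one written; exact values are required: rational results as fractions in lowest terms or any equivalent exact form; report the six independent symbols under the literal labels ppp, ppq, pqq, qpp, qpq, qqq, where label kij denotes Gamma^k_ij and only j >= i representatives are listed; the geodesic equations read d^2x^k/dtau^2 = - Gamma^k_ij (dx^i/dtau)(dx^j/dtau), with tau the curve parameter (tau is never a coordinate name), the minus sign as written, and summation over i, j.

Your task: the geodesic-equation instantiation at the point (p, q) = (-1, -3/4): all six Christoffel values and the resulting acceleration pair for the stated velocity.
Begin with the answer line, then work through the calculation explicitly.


Answer: Gamma_ppp = 0, Gamma_ppq = -60/61, Gamma_pqq = 0, Gamma_qpp = 0, Gamma_qpq = -16/61, Gamma_qqq = 0; accelerations (d^2p/dtau^2, d^2q/dtau^2) = (0, 0)

E = 289/64, F = 15/16, G = 5/4 at the point
E_p = 0, E_q = -75/8, F_p = -75/16, F_q = -5/4, G_p = -5/2, G_q = 0
EG - F^2 = 305/64;  g^inv = (64/305) * [[5/4, -15/16], [-15/16, 289/64]]
first-kind symbols [ij,l] = (1/2)(d_i g_jl + d_j g_il - d_l g_ij): [pp,p] = E_p/2 = 0, [pp,q] = F_p - E_q/2 = 0, [pq,p] = E_q/2 = -75/16, [pq,q] = G_p/2 = -5/4, [qq,p] = F_q - G_p/2 = 0, [qq,q] = G_q/2 = 0
Gamma^p_ij = (G*[ij,p] - F*[ij,q])/(EG - F^2), Gamma^q_ij = (E*[ij,q] - F*[ij,p])/(EG - F^2)
Gamma_ppp = 0, Gamma_ppq = -60/61, Gamma_pqq = 0, Gamma_qpp = 0, Gamma_qpq = -16/61, Gamma_qqq = 0
d^2p/dtau^2 = -(Gamma_ppp*(1/2)^2 + 2*Gamma_ppq*(1/2)*(0) + Gamma_pqq*(0)^2) = 0
d^2q/dtau^2 = -(Gamma_qpp*(1/2)^2 + 2*Gamma_qpq*(1/2)*(0) + Gamma_qqq*(0)^2) = 0


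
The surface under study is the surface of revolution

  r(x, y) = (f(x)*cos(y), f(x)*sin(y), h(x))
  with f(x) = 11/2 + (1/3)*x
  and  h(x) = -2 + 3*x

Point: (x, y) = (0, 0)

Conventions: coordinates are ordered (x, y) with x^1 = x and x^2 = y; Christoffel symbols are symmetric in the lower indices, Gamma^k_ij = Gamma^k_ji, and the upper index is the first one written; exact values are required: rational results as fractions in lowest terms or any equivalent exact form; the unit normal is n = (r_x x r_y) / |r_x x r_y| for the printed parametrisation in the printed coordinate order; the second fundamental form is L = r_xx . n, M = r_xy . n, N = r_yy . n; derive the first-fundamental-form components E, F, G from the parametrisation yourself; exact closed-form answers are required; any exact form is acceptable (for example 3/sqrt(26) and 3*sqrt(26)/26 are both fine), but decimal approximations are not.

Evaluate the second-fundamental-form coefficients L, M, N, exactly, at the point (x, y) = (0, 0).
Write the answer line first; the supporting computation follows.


Answer: L = 0, M = 0, N = 99*sqrt(82)/164

f = 11/2, f' = 1/3, f'' = 0, h' = 3, h'' = 0
E = 82/9, F = 0, G = 121/4; answer radicand W^2 = 82/9
unnormalised second-form numerators: l = 0, m = 0, n = 33/2; L = l/sqrt(82/9), and similarly M = m/sqrt(W^2), N = n/sqrt(W^2)


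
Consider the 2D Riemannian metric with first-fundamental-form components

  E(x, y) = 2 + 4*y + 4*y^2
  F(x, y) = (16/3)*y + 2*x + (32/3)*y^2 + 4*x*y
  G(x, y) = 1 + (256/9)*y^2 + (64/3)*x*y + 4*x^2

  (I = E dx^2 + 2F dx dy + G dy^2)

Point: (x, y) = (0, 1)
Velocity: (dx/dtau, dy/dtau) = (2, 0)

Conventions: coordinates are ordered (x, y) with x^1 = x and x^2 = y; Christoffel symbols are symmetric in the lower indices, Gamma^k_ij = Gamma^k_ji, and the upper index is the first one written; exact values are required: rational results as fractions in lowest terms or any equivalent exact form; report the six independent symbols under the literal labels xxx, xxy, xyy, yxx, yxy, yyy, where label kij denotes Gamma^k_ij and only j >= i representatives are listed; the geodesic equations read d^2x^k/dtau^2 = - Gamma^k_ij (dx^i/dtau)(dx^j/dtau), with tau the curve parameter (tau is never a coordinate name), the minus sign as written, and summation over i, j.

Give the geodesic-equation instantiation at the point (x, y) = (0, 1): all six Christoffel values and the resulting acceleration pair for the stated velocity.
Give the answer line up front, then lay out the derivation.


Answer: Gamma_xxx = 0, Gamma_xxy = 27/173, Gamma_xyy = 72/173, Gamma_yxx = 0, Gamma_yxy = 48/173, Gamma_yyy = 128/173; accelerations (d^2x/dtau^2, d^2y/dtau^2) = (0, 0)

E = 10, F = 16, G = 265/9 at the point
E_x = 0, E_y = 12, F_x = 6, F_y = 80/3, G_x = 64/3, G_y = 512/9
EG - F^2 = 346/9;  g^inv = (9/346) * [[265/9, -16], [-16, 10]]
first-kind symbols [ij,l] = (1/2)(d_i g_jl + d_j g_il - d_l g_ij): [xx,x] = E_x/2 = 0, [xx,y] = F_x - E_y/2 = 0, [xy,x] = E_y/2 = 6, [xy,y] = G_x/2 = 32/3, [yy,x] = F_y - G_x/2 = 16, [yy,y] = G_y/2 = 256/9
Gamma^x_ij = (G*[ij,x] - F*[ij,y])/(EG - F^2), Gamma^y_ij = (E*[ij,y] - F*[ij,x])/(EG - F^2)
Gamma_xxx = 0, Gamma_xxy = 27/173, Gamma_xyy = 72/173, Gamma_yxx = 0, Gamma_yxy = 48/173, Gamma_yyy = 128/173
d^2x/dtau^2 = -(Gamma_xxx*(2)^2 + 2*Gamma_xxy*(2)*(0) + Gamma_xyy*(0)^2) = 0
d^2y/dtau^2 = -(Gamma_yxx*(2)^2 + 2*Gamma_yxy*(2)*(0) + Gamma_yyy*(0)^2) = 0


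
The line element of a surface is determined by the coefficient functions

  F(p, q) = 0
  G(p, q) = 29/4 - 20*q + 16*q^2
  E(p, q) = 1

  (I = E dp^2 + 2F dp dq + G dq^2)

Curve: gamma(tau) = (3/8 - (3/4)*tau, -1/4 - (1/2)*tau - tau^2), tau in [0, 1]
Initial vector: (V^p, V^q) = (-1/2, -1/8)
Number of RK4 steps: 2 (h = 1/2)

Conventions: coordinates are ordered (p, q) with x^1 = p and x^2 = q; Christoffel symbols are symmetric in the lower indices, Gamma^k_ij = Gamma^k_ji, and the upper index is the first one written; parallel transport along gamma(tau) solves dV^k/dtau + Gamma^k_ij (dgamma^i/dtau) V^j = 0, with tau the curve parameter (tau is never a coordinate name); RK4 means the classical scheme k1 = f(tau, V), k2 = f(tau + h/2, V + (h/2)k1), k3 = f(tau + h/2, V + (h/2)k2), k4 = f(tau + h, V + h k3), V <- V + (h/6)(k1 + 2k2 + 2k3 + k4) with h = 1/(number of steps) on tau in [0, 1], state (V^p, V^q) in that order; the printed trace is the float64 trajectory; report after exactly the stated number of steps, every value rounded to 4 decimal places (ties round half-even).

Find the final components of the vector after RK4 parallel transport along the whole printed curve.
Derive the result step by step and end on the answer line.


gamma'(tau) = (-3/4, -1/2 - 2*tau); f(tau, V)^k = -Gamma^k_ij(gamma(tau)) gamma'^i(tau) V^j; h = 1/2; intermediate values shown to 6 dp
curve data and Christoffel symbols at the stage parameters:
  tau = 0.000000: gamma = (0.375000, -0.250000), gamma' = (-0.750000, -0.500000); Gamma_ppp = 0.000000, Gamma_ppq = 0.000000, Gamma_pqq = 0.000000, Gamma_qpp = 0.000000, Gamma_qpq = 0.000000, Gamma_qqq = -1.056604
  tau = 0.250000: gamma = (0.187500, -0.437500), gamma' = (-0.750000, -1.000000); Gamma_ppp = 0.000000, Gamma_ppq = 0.000000, Gamma_pqq = 0.000000, Gamma_qpp = 0.000000, Gamma_qpq = 0.000000, Gamma_qqq = -0.891803
  tau = 0.500000: gamma = (0.000000, -0.750000), gamma' = (-0.750000, -1.500000); Gamma_ppp = 0.000000, Gamma_ppq = 0.000000, Gamma_pqq = 0.000000, Gamma_qpp = 0.000000, Gamma_qpq = 0.000000, Gamma_qqq = -0.704000
  tau = 0.750000: gamma = (-0.187500, -1.187500), gamma' = (-0.750000, -2.000000); Gamma_ppp = 0.000000, Gamma_ppq = 0.000000, Gamma_pqq = 0.000000, Gamma_qpp = 0.000000, Gamma_qpq = 0.000000, Gamma_qqq = -0.541424
  tau = 1.000000: gamma = (-0.375000, -1.750000), gamma' = (-0.750000, -2.500000); Gamma_ppp = 0.000000, Gamma_ppq = 0.000000, Gamma_pqq = 0.000000, Gamma_qpp = 0.000000, Gamma_qpq = 0.000000, Gamma_qqq = -0.416438
step 0: V^p = -0.5000, V^q = -0.1250
step 1: k1 = (0.000000, 0.066038), k2 = (0.000000, 0.096752), k3 = (0.000000, 0.089904), k4 = (0.000000, 0.084530); V <- V + (h/6)(k1 + 2k2 + 2k3 + k4): V^p = -0.5000, V^q = -0.0813
step 2: k1 = (0.000000, 0.085898), k2 = (0.000000, 0.064829), k3 = (0.000000, 0.070532), k4 = (0.000000, 0.047971); V <- V + (h/6)(k1 + 2k2 + 2k3 + k4): V^p = -0.5000, V^q = -0.0476

Answer: V^p = -0.5000, V^q = -0.0476


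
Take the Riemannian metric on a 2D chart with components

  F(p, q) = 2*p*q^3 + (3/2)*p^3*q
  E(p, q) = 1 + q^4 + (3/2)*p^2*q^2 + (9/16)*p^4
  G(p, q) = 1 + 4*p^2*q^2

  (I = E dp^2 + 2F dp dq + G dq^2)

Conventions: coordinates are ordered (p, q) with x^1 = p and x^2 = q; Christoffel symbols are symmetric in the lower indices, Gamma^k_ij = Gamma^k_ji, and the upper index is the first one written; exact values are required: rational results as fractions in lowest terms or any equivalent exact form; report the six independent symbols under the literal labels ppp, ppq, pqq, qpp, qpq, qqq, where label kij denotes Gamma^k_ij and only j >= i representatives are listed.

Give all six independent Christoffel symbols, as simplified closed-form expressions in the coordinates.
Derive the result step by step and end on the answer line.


E = 1 + q^4 + (3/2)*p^2*q^2 + (9/16)*p^4; F = 2*p*q^3 + (3/2)*p^3*q; G = 1 + 4*p^2*q^2
Gamma^k_ij = (1/2) g^{kl} (d_i g_jl + d_j g_il - d_l g_ij), with g^inv = (1/(EG-F^2)) [[G, -F], [-F, E]]
first partials: E_p = 3*p*q^2 + (9/4)*p^3, E_q = 4*q^3 + 3*p^2*q, F_p = 2*q^3 + (9/2)*p^2*q, F_q = 6*p*q^2 + (3/2)*p^3, G_p = 8*p*q^2, G_q = 8*p^2*q
D = EG - F^2 = 1 + q^4 + (11/2)*p^2*q^2 + (9/16)*p^4
expanded: Gamma^p_pp = (G E_p - 2F F_p + F E_q)/(2D), Gamma^p_pq = (G E_q - F G_p)/(2D), Gamma^p_qq = (2G F_q - G G_p - F G_q)/(2D), Gamma^q_pp = (2E F_p - E E_q - F E_p)/(2D), Gamma^q_pq = (E G_p - F E_q)/(2D), Gamma^q_qq = (E G_q - 2F F_q + F G_p)/(2D); substitute and cancel common factors

Answer: Gamma_ppp = (18*p^3 + 24*p*q^2)/(9*p^4 + 88*p^2*q^2 + 16*q^4 + 16), Gamma_ppq = (24*p^2*q + 32*q^3)/(9*p^4 + 88*p^2*q^2 + 16*q^4 + 16), Gamma_pqq = (24*p^3 + 32*p*q^2)/(9*p^4 + 88*p^2*q^2 + 16*q^4 + 16), Gamma_qpp = 48*p^2*q/(9*p^4 + 88*p^2*q^2 + 16*q^4 + 16), Gamma_qpq = 64*p*q^2/(9*p^4 + 88*p^2*q^2 + 16*q^4 + 16), Gamma_qqq = 64*p^2*q/(9*p^4 + 88*p^2*q^2 + 16*q^4 + 16)


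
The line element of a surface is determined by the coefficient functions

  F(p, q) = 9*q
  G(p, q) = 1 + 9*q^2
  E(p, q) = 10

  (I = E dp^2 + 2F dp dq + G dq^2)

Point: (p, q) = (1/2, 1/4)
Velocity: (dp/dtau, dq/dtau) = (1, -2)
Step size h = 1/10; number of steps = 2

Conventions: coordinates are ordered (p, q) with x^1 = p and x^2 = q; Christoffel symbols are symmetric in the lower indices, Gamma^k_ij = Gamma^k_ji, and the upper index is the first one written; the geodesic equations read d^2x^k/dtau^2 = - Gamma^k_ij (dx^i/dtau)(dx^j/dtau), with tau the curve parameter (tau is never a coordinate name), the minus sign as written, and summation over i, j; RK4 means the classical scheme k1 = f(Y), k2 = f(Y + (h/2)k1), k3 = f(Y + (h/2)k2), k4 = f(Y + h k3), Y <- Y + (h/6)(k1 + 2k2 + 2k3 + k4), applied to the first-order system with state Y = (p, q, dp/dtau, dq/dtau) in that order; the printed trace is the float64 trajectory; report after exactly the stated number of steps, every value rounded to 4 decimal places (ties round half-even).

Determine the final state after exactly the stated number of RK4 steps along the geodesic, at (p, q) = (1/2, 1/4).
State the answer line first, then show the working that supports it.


Answer: p = 0.6269, q = -0.1582, dp/dtau = 0.2606, dq/dtau = -2.0327

f(Y) = (dp/dtau, dq/dtau, -Gamma^p_ij Y'^i Y'^j, -Gamma^q_ij Y'^i Y'^j) with the Gammas evaluated at the stage position; h = 0.100000; intermediate values shown to 6 dp
step 0: p = 0.5000, q = 0.2500, dp/dtau = 1.0000, dq/dtau = -2.0000
step 1:
  k1: at (p, q) = (0.500000, 0.250000), (dp/dtau, dq/dtau) = (1.000000, -2.000000); Gamma_ppp = 0.000000, Gamma_ppq = 0.000000, Gamma_pqq = 0.852071, Gamma_qpp = 0.000000, Gamma_qpq = 0.000000, Gamma_qqq = 0.213018; k1 = (1.000000, -2.000000, -3.408284, -0.852071)
  k2: at (p, q) = (0.550000, 0.150000), (dp/dtau, dq/dtau) = (0.829586, -2.042604); Gamma_ppp = 0.000000, Gamma_ppq = 0.000000, Gamma_pqq = 0.882137, Gamma_qpp = 0.000000, Gamma_qpq = 0.000000, Gamma_qqq = 0.132321; k2 = (0.829586, -2.042604, -3.680477, -0.552072)
  k3: at (p, q) = (0.541479, 0.147870), (dp/dtau, dq/dtau) = (0.815976, -2.027604); Gamma_ppp = 0.000000, Gamma_ppq = 0.000000, Gamma_pqq = 0.882631, Gamma_qpp = 0.000000, Gamma_qpq = 0.000000, Gamma_qqq = 0.130514; k3 = (0.815976, -2.027604, -3.628651, -0.536568)
  k4: at (p, q) = (0.581598, 0.047240), (dp/dtau, dq/dtau) = (0.637135, -2.053657); Gamma_ppp = 0.000000, Gamma_ppq = 0.000000, Gamma_pqq = 0.898196, Gamma_qpp = 0.000000, Gamma_qpq = 0.000000, Gamma_qqq = 0.042430; k4 = (0.637135, -2.053657, -3.788147, -0.178951)
  Y <- Y + (h/6)(k1 + 2k2 + 2k3 + k4): p = 0.5821, q = 0.0468, dp/dtau = 0.6364, dq/dtau = -2.0535
step 2:
  k1: at (p, q) = (0.582138, 0.046765), (dp/dtau, dq/dtau) = (0.636422, -2.053472); Gamma_ppp = 0.000000, Gamma_ppq = 0.000000, Gamma_pqq = 0.898232, Gamma_qpp = 0.000000, Gamma_qpq = 0.000000, Gamma_qqq = 0.042006; k1 = (0.636422, -2.053472, -3.787616, -0.177130)
  k2: at (p, q) = (0.613959, -0.055908), (dp/dtau, dq/dtau) = (0.447041, -2.062328); Gamma_ppp = 0.000000, Gamma_ppq = 0.000000, Gamma_pqq = 0.897475, Gamma_qpp = 0.000000, Gamma_qpq = 0.000000, Gamma_qqq = -0.050176; k2 = (0.447041, -2.062328, -3.817140, 0.213409)
  k3: at (p, q) = (0.604490, -0.056351), (dp/dtau, dq/dtau) = (0.445565, -2.042801); Gamma_ppp = 0.000000, Gamma_ppq = 0.000000, Gamma_pqq = 0.897435, Gamma_qpp = 0.000000, Gamma_qpq = 0.000000, Gamma_qqq = -0.050571; k3 = (0.445565, -2.042801, -3.745030, 0.211036)
  k4: at (p, q) = (0.626694, -0.157515), (dp/dtau, dq/dtau) = (0.261919, -2.032368); Gamma_ppp = 0.000000, Gamma_ppq = 0.000000, Gamma_pqq = 0.880342, Gamma_qpp = 0.000000, Gamma_qpq = 0.000000, Gamma_qqq = -0.138667; k4 = (0.261919, -2.032368, -3.636271, 0.572766)
  Y <- Y + (h/6)(k1 + 2k2 + 2k3 + k4): p = 0.6269, q = -0.1582, dp/dtau = 0.2606, dq/dtau = -2.0327


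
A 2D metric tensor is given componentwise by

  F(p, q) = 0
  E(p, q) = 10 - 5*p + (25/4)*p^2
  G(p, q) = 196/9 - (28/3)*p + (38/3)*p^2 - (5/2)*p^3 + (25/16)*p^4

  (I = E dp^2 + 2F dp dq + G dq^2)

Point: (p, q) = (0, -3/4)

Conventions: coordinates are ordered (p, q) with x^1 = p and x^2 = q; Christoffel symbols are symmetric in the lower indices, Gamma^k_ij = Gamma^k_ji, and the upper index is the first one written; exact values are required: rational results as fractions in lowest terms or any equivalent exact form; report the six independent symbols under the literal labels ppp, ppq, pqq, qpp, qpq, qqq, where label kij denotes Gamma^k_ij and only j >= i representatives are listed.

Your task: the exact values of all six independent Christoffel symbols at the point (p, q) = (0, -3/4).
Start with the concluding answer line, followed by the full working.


Answer: Gamma_ppp = -1/4, Gamma_ppq = 0, Gamma_pqq = 7/15, Gamma_qpp = 0, Gamma_qpq = -3/14, Gamma_qqq = 0

E = 10, F = 0, G = 196/9 at the point
E_p = -5, E_q = 0, F_p = 0, F_q = 0, G_p = -28/3, G_q = 0
EG - F^2 = 1960/9;  g^inv = (9/1960) * [[196/9, 0], [0, 10]]
first-kind symbols [ij,l] = (1/2)(d_i g_jl + d_j g_il - d_l g_ij): [pp,p] = E_p/2 = -5/2, [pp,q] = F_p - E_q/2 = 0, [pq,p] = E_q/2 = 0, [pq,q] = G_p/2 = -14/3, [qq,p] = F_q - G_p/2 = 14/3, [qq,q] = G_q/2 = 0
Gamma^p_ij = (G*[ij,p] - F*[ij,q])/(EG - F^2), Gamma^q_ij = (E*[ij,q] - F*[ij,p])/(EG - F^2)


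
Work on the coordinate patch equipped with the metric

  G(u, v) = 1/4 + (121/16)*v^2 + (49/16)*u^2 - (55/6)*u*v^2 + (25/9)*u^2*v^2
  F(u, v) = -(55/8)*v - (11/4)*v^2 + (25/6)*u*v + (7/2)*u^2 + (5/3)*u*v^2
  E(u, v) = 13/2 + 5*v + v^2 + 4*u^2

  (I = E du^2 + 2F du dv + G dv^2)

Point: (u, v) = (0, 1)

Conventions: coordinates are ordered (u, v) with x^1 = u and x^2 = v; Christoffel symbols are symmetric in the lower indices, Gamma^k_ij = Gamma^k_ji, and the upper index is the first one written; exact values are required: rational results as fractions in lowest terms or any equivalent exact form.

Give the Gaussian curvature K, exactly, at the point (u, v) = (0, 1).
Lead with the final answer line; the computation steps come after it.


Answer: K = 265852/927369

E = 25/2, F = -77/8, G = 125/16, EG - F^2 = 321/64 at the point
E_u = 0, E_v = 7, F_u = 35/6, F_v = -99/8, G_u = -55/6, G_v = 121/8
E_vv = 2, F_uv = 15/2, G_uu = 841/72
Compute both Brioschi determinants and normalise by (EG - F^2)^2.
M1 = [[-E_vv/2 + F_uv - G_uu/2, E_u/2, F_u - E_v/2], [F_v - G_u/2, E, F], [G_v/2, F, G]] = [[95/144, 0, 7/3], [-187/24, 25/2, -77/8], [121/16, -77/8, 125/16]]; det M1 = -389617/9216
M2 = [[0, E_v/2, G_u/2], [E_v/2, E, F], [G_u/2, F, G]] = [[0, 7/2, -55/12], [7/2, 25/2, -77/8], [-55/12, -77/8, 125/16]]; det M2 = -28505/576
det M1 - det M2 = 66463/9216; K = 66463/9216 / (321/64)^2 = 265852/927369


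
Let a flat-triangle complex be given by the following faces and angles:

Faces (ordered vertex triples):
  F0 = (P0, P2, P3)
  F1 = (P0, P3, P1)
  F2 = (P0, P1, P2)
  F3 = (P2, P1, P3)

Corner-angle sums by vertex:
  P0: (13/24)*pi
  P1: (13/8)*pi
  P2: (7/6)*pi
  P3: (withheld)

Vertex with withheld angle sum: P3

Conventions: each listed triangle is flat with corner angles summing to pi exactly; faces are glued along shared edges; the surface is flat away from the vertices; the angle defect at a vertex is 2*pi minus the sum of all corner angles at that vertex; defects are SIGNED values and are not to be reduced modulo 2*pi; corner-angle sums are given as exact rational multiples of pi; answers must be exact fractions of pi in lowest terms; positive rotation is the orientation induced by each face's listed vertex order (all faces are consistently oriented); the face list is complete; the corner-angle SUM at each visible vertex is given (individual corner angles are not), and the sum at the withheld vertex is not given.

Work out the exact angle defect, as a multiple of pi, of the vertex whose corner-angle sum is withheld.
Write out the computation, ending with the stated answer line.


V = 4, E = 6, F = 4; chi = V - E + F = 2
Gauss-Bonnet: total defect = 2*pi*chi = 4*pi; visible defects sum to (8/3)*pi

Answer: defect(P3) = (4/3)*pi


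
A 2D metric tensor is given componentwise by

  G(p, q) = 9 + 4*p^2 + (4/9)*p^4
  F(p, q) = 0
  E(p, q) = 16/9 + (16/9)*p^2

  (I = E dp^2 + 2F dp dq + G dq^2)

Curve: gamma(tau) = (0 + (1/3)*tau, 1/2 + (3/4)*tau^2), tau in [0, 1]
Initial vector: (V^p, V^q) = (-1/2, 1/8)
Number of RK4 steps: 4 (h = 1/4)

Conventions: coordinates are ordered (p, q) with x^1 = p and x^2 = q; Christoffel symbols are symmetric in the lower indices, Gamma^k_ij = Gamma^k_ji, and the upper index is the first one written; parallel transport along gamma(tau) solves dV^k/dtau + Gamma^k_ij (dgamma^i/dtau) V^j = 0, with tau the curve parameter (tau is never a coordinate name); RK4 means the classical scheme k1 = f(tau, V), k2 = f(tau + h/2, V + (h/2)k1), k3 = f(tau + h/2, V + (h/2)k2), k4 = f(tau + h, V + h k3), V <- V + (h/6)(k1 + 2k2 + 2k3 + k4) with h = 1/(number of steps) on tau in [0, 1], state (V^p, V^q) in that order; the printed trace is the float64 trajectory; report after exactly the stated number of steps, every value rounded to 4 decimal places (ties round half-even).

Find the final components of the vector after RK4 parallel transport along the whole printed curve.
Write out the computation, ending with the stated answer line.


gamma'(tau) = (1/3, (3/2)*tau); f(tau, V)^k = -Gamma^k_ij(gamma(tau)) gamma'^i(tau) V^j; h = 1/4; intermediate values shown to 6 dp
curve data and Christoffel symbols at the stage parameters:
  tau = 0.000000: gamma = (0.000000, 0.500000), gamma' = (0.333333, 0.000000); Gamma_ppp = 0.000000, Gamma_ppq = 0.000000, Gamma_pqq = 0.000000, Gamma_qpp = 0.000000, Gamma_qpq = 0.000000, Gamma_qqq = 0.000000
  tau = 0.125000: gamma = (0.041667, 0.511719), gamma' = (0.333333, 0.187500); Gamma_ppp = 0.041594, Gamma_ppq = 0.000000, Gamma_pqq = -0.093624, Gamma_qpp = 0.000000, Gamma_qpq = 0.018511, Gamma_qqq = 0.000000
  tau = 0.250000: gamma = (0.083333, 0.546875), gamma' = (0.333333, 0.375000); Gamma_ppp = 0.082759, Gamma_ppq = 0.000000, Gamma_pqq = -0.186494, Gamma_qpp = 0.000000, Gamma_qpq = 0.036980, Gamma_qqq = 0.000000
  tau = 0.375000: gamma = (0.125000, 0.605469), gamma' = (0.333333, 0.562500); Gamma_ppp = 0.123077, Gamma_ppq = 0.000000, Gamma_pqq = -0.277885, Gamma_qpp = 0.000000, Gamma_qpq = 0.055363, Gamma_qqq = 0.000000
  tau = 0.500000: gamma = (0.166667, 0.687500), gamma' = (0.333333, 0.750000); Gamma_ppp = 0.162162, Gamma_ppq = 0.000000, Gamma_pqq = -0.367117, Gamma_qpp = 0.000000, Gamma_qpq = 0.073620, Gamma_qqq = 0.000000
  tau = 0.625000: gamma = (0.208333, 0.792969), gamma' = (0.333333, 0.937500); Gamma_ppp = 0.199667, Gamma_ppq = 0.000000, Gamma_pqq = -0.453584, Gamma_qpp = 0.000000, Gamma_qpq = 0.091708, Gamma_qqq = 0.000000
  tau = 0.750000: gamma = (0.250000, 0.921875), gamma' = (0.333333, 1.125000); Gamma_ppp = 0.235294, Gamma_ppq = 0.000000, Gamma_pqq = -0.536765, Gamma_qpp = 0.000000, Gamma_qpq = 0.109589, Gamma_qqq = 0.000000
  tau = 0.875000: gamma = (0.291667, 1.074219), gamma' = (0.333333, 1.312500); Gamma_ppp = 0.268800, Gamma_ppq = 0.000000, Gamma_pqq = -0.616233, Gamma_qpp = 0.000000, Gamma_qpq = 0.127225, Gamma_qqq = 0.000000
  tau = 1.000000: gamma = (0.333333, 1.250000), gamma' = (0.333333, 1.500000); Gamma_ppp = 0.300000, Gamma_ppq = 0.000000, Gamma_pqq = -0.691667, Gamma_qpp = 0.000000, Gamma_qpq = 0.144578, Gamma_qqq = 0.000000
step 0: V^p = -0.5000, V^q = 0.1250
step 1: k1 = (0.000000, 0.000000), k2 = (0.009127, 0.000964), k3 = (0.009113, 0.000959), k4 = (0.022489, 0.005358); V <- V + (h/6)(k1 + 2k2 + 2k3 + k4): V^p = -0.4975, V^q = 0.1254
step 2: k1 = (0.022494, 0.005354), k2 = (0.040000, 0.013081), k3 = (0.040061, 0.012995), k4 = (0.061770, 0.023762); V <- V + (h/6)(k1 + 2k2 + 2k3 + k4): V^p = -0.4874, V^q = 0.1288
step 3: k1 = (0.061799, 0.023749), k2 = (0.087942, 0.037210), k3 = (0.088440, 0.036878), k4 = (0.119816, 0.052319); V <- V + (h/6)(k1 + 2k2 + 2k3 + k4): V^p = -0.4651, V^q = 0.1381
step 4: k1 = (0.119879, 0.052295), k2 = (0.157324, 0.069026), k3 = (0.158596, 0.068156), k4 = (0.203515, 0.084788); V <- V + (h/6)(k1 + 2k2 + 2k3 + k4): V^p = -0.4253, V^q = 0.1553

Answer: V^p = -0.4253, V^q = 0.1553


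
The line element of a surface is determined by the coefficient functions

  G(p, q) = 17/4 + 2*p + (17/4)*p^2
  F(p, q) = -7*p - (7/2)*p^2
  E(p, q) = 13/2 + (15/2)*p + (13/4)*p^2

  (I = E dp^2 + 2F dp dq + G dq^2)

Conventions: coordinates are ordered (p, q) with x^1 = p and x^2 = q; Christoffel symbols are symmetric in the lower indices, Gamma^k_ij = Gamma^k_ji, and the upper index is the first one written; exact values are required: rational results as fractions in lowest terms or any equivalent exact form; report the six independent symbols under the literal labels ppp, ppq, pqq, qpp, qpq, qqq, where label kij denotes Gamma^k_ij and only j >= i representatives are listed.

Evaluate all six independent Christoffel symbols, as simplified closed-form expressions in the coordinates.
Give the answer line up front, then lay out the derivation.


Answer: Gamma_ppp = (-171*p^3 - 817*p^2 - 443*p + 255)/(25*p^4 - 170*p^3 + 119*p^2 + 718*p + 442), Gamma_ppq = (238*p^3 + 532*p^2 + 112*p)/(25*p^4 - 170*p^3 + 119*p^2 + 718*p + 442), Gamma_pqq = (-289*p^3 - 204*p^2 - 321*p - 68)/(25*p^4 - 170*p^3 + 119*p^2 + 718*p + 442), Gamma_qpp = (-182*p^3 - 630*p^2 - 1148*p - 728)/(25*p^4 - 170*p^3 + 119*p^2 + 718*p + 442), Gamma_qpq = (221*p^3 + 562*p^2 + 562*p + 104)/(25*p^4 - 170*p^3 + 119*p^2 + 718*p + 442), Gamma_qqq = (-238*p^3 - 532*p^2 - 112*p)/(25*p^4 - 170*p^3 + 119*p^2 + 718*p + 442)

E = 13/2 + (15/2)*p + (13/4)*p^2; F = -7*p - (7/2)*p^2; G = 17/4 + 2*p + (17/4)*p^2
Gamma^k_ij = (1/2) g^{kl} (d_i g_jl + d_j g_il - d_l g_ij), with g^inv = (1/(EG-F^2)) [[G, -F], [-F, E]]
first partials: E_p = 15/2 + (13/2)*p, E_q = 0, F_p = -7 - 7*p, F_q = 0, G_p = 2 + (17/2)*p, G_q = 0
D = EG - F^2 = 221/8 + (359/8)*p + (119/16)*p^2 - (85/8)*p^3 + (25/16)*p^4
expanded: Gamma^p_pp = (G E_p - 2F F_p + F E_q)/(2D), Gamma^p_pq = (G E_q - F G_p)/(2D), Gamma^p_qq = (2G F_q - G G_p - F G_q)/(2D), Gamma^q_pp = (2E F_p - E E_q - F E_p)/(2D), Gamma^q_pq = (E G_p - F E_q)/(2D), Gamma^q_qq = (E G_q - 2F F_q + F G_p)/(2D); substitute and cancel common factors


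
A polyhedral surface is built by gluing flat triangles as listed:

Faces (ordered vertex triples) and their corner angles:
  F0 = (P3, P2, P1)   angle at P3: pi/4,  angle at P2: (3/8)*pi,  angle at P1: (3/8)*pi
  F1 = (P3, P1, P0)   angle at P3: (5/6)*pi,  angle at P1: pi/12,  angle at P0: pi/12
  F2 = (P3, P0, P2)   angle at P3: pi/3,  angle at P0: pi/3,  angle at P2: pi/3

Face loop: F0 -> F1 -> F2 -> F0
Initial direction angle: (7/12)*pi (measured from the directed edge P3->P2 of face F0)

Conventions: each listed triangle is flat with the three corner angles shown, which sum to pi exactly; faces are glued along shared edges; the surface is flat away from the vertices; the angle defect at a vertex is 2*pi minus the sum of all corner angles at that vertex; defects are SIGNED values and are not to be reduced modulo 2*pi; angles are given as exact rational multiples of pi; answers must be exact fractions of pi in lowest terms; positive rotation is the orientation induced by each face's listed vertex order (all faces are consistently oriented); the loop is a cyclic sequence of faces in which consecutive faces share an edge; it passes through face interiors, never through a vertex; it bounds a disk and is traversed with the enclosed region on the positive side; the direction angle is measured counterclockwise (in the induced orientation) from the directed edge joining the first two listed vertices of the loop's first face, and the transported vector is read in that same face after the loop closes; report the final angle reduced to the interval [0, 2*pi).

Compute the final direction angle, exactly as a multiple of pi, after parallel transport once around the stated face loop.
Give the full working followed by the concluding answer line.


enclosed vertex P3: corner angles sum to (17/12)*pi, defect = 2*pi - (17/12)*pi = (7/12)*pi
adding the enclosed defects to the starting angle (mod 2*pi, induced orientation) gives the holonomy
final angle = (7/12)*pi + (7/12)*pi = (7/6)*pi (mod 2*pi)

Answer: final direction angle = (7/6)*pi


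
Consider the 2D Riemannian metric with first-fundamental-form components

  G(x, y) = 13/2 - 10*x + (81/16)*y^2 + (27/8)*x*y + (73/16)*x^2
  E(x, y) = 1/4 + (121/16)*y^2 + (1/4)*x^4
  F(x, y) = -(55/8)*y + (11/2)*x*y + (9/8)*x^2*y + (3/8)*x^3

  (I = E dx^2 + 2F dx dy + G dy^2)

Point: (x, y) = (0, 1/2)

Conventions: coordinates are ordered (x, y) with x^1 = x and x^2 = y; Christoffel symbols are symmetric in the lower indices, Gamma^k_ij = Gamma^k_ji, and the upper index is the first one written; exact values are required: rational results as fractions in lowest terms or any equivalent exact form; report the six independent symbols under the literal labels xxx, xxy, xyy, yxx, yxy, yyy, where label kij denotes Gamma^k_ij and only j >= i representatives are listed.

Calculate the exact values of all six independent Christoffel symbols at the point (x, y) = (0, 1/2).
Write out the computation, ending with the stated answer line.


E = 137/64, F = -55/16, G = 497/64 at the point
E_x = 0, E_y = 121/16, F_x = 11/4, F_y = -55/8, G_x = -133/16, G_y = 81/16
EG - F^2 = 19689/4096;  g^inv = (4096/19689) * [[497/64, 55/16], [55/16, 137/64]]
first-kind symbols [ij,l] = (1/2)(d_i g_jl + d_j g_il - d_l g_ij): [xx,x] = E_x/2 = 0, [xx,y] = F_x - E_y/2 = -33/32, [xy,x] = E_y/2 = 121/32, [xy,y] = G_x/2 = -133/32, [yy,x] = F_y - G_x/2 = -87/32, [yy,y] = G_y/2 = 81/32
Gamma^x_ij = (G*[ij,x] - F*[ij,y])/(EG - F^2), Gamma^y_ij = (E*[ij,y] - F*[ij,x])/(EG - F^2)

Answer: Gamma_xxx = -4840/6563, Gamma_xxy = 61754/19689, Gamma_xyy = -16946/6563, Gamma_yxx = -3014/6563, Gamma_yxy = 16798/19689, Gamma_yyy = -5362/6563


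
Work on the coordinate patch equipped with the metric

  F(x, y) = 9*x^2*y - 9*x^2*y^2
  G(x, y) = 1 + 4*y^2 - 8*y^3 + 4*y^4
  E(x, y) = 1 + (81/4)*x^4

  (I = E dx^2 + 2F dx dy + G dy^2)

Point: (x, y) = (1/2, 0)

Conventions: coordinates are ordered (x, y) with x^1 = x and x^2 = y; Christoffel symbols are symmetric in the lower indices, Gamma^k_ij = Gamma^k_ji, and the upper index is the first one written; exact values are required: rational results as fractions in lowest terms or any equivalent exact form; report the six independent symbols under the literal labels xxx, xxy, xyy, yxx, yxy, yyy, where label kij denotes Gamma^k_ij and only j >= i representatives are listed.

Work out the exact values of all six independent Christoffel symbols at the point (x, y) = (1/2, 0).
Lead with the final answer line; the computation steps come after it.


Answer: Gamma_xxx = 324/145, Gamma_xxy = 0, Gamma_xyy = 144/145, Gamma_yxx = 0, Gamma_yxy = 0, Gamma_yyy = 0

E = 145/64, F = 0, G = 1 at the point
E_x = 81/8, E_y = 0, F_x = 0, F_y = 9/4, G_x = 0, G_y = 0
EG - F^2 = 145/64;  g^inv = (64/145) * [[1, 0], [0, 145/64]]
first-kind symbols [ij,l] = (1/2)(d_i g_jl + d_j g_il - d_l g_ij): [xx,x] = E_x/2 = 81/16, [xx,y] = F_x - E_y/2 = 0, [xy,x] = E_y/2 = 0, [xy,y] = G_x/2 = 0, [yy,x] = F_y - G_x/2 = 9/4, [yy,y] = G_y/2 = 0
Gamma^x_ij = (G*[ij,x] - F*[ij,y])/(EG - F^2), Gamma^y_ij = (E*[ij,y] - F*[ij,x])/(EG - F^2)
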